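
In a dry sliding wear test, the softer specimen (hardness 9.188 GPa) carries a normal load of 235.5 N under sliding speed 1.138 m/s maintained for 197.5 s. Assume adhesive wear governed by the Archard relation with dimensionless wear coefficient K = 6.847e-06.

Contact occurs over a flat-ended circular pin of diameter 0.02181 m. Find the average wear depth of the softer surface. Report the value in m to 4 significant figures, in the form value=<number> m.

Shown intermediates are rounded. Each operation maintains full precision. Rounded just once, at 4 significant digits.
Path length L = v·t = 1.138 m/s × 197.5 s = 224.8 m.
Hardness H = 9.188 GPa = 9.188e+09 Pa.
Contact area A = π·d²/4 = π·(0.02181 m)²/4 = 3.736e-04 m².
Restated in SI base units: W = 235.5 N, H = 9.188e+09 Pa, K = 6.847e-06.
The Archard volume V = K·W·L/H = 6.847e-06 · 235.5 · 224.8 / 9.188e+09 = 3.944e-11 m³.
Depth of wear h = V/A = 3.944e-11 / 3.736e-04 = 1.056e-07 m.

value=1.056e-07 m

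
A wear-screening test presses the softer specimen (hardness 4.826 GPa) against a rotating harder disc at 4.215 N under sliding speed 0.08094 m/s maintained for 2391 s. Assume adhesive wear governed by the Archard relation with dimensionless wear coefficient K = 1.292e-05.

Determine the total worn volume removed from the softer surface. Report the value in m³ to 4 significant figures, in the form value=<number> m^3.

All arithmetic holds full float precision. Intermediate values are shown rounded; rounded once at the end: four significant figures.
Sliding distance L = v·t = 0.08094 m/s × 2391 s = 193.5 m.
Hardness H = 4.826 GPa = 4.826e+09 Pa.
Restated in SI base units: W = 4.215 N, H = 4.826e+09 Pa, K = 1.292e-05.
Volume removed: V = K·W·L/H = 1.292e-05 · 4.215 · 193.5 / 4.826e+09 = 2.184e-12 m³.

value=2.184e-12 m^3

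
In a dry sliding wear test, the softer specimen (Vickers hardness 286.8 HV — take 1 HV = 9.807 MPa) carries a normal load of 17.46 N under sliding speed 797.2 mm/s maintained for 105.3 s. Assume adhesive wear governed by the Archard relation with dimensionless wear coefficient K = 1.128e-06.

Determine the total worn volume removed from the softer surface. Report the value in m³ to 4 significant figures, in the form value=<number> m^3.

Each operation maintains full float precision. The intermediates are printed rounded, and a single final rounding, at 4 significant figures.
Sliding speed v = 797.2 mm/s = 0.7972 m/s. Distance covered L = v·t = 0.7972 m/s × 105.3 s = 83.95 m.
Hardness H = 286.8 HV × 9.807 MPa/HV = 2813 MPa = 2.813e+09 Pa.
In SI base units: W = 17.46 N, H = 2.813e+09 Pa, K = 1.128e-06.
Archard volume V = K·W·L/H = 1.128e-06 · 17.46 · 83.95 / 2.813e+09 = 5.878e-13 m³.

value=5.878e-13 m^3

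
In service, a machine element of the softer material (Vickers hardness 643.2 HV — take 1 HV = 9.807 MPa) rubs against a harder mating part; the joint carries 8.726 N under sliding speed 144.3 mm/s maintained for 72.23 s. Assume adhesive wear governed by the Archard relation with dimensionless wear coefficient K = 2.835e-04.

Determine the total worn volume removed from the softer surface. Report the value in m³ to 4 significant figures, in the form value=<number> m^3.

value=4.088e-12 m^3

All working math maintains full precision, and displayed values are rounded — rounded just once to four significant figures.
Sliding speed v = 144.3 mm/s = 0.1443 m/s. Total distance L = v·t = 0.1443 m/s × 72.23 s = 10.42 m.
Hardness H = 643.2 HV × 9.807 MPa/HV = 6308 MPa = 6.308e+09 Pa.
As SI base values: W = 8.726 N, H = 6.308e+09 Pa, K = 2.835e-04.
Worn volume V = K·W·L/H = 2.835e-04 · 8.726 · 10.42 / 6.308e+09 = 4.088e-12 m³.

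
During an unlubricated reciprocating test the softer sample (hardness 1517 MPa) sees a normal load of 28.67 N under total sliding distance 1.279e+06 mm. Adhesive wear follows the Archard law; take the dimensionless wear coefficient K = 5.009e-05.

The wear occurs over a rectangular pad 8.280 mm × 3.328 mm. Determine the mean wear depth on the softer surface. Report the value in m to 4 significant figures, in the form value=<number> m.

Every step carries full precision. Intermediates are shown rounded — one final rounding: 4 significant figures.
Convert: Total distance L = 1.279e+06 mm = 1279 m.
Convert: Hardness H = 1517 MPa = 1.517e+09 Pa.
Convert: Pad sides 8.280 mm × 3.328 mm = 0.008280 m × 0.003328 m. Contact area A = 0.008280 m × 0.003328 m = 2.756e-05 m².
Restated in SI base units: W = 28.67 N, H = 1.517e+09 Pa, K = 5.009e-05.
Archard volume V = K·W·L/H = 5.009e-05 · 28.67 · 1279 / 1.517e+09 = 1.211e-09 m³.
Depth of wear h = V/A = 1.211e-09 / 2.756e-05 = 4.394e-05 m.

value=4.394e-05 m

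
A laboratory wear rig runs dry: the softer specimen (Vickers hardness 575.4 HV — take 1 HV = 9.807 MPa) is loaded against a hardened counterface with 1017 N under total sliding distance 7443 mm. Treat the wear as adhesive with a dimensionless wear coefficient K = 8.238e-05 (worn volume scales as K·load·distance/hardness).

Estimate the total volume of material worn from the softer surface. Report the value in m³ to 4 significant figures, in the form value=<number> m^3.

value=1.105e-10 m^3

The algebra maintains full precision — intermediate values are printed rounded — a single final rounding, at four significant digits.
Distance L = 7443 mm = 7.443 m.
Hardness H = 575.4 HV × 9.807 MPa/HV = 5643 MPa = 5.643e+09 Pa.
In SI base units, W = 1017 N, H = 5.643e+09 Pa, K = 8.238e-05.
Wear volume V = K·W·L/H = 8.238e-05 · 1017 · 7.443 / 5.643e+09 = 1.105e-10 m³.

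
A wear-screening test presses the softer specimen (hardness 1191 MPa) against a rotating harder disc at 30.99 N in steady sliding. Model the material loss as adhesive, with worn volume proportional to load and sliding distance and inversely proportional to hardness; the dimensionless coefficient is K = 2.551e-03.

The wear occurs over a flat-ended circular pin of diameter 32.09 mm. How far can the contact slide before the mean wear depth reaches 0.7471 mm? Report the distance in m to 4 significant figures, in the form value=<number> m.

Displayed values are rounded; all arithmetic maintains full float precision. Rounded just once, at 4 significant digits.
Convert: Hardness H = 1191 MPa = 1.191e+09 Pa.
Convert: Pin diameter d = 32.09 mm = 0.03209 m. Contact area A = π·d²/4 = π·(0.03209 m)²/4 = 8.088e-04 m².
Convert: Depth limit h_lim = 0.7471 mm = 7.471e-04 m.
In SI base units, W = 30.99 N, H = 1.191e+09 Pa, K = 2.551e-03.
Volume at the limit: V_lim = h_lim·A = 7.471e-04 · 8.088e-04 = 6.042e-07 m³.
Sliding life L = V_lim·H/(K·W) = 6.042e-07 · 1.191e+09 / (2.551e-03 · 30.99) = 9103 m.

value=9103 m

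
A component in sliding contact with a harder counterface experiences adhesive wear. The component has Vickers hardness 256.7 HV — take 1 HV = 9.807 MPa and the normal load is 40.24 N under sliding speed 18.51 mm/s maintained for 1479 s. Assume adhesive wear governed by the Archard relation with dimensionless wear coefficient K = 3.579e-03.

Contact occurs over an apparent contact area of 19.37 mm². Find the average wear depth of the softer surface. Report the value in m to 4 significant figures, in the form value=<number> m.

Quoted intermediates are rounded, and all arithmetic carries full float precision. Rounded once at the end, at 4 significant figures.
Convert: Sliding speed v = 18.51 mm/s = 0.01851 m/s. The distance L = v·t = 0.01851 m/s × 1479 s = 27.38 m.
Convert: Hardness H = 256.7 HV × 9.807 MPa/HV = 2517 MPa = 2.517e+09 Pa.
Convert: Contact area A = 19.37 mm² = 1.937e-05 m².
As SI base values: W = 40.24 N, H = 2.517e+09 Pa, K = 3.579e-03.
Wear volume V = K·W·L/H = 3.579e-03 · 40.24 · 27.38 / 2.517e+09 = 1.566e-09 m³.
Average depth h = V/A = 1.566e-09 / 1.937e-05 = 8.085e-05 m.

value=8.085e-05 m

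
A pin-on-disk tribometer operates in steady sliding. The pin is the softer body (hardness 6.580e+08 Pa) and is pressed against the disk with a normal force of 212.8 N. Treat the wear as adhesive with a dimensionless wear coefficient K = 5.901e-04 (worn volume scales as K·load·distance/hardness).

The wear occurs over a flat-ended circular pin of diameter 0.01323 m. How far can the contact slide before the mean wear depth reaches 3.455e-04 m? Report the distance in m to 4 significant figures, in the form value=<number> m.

value=248.9 m

Every step keeps full float precision, and intermediates are printed rounded. Rounded once at the end: four significant figures.
Contact area A = π·d²/4 = π·(0.01323 m)²/4 = 1.375e-04 m².
SI base units throughout: W = 212.8 N, H = 6.580e+08 Pa, K = 5.901e-04.
Allowed volume V_lim = h_lim·A = 3.455e-04 · 1.375e-04 = 4.750e-08 m³.
Sliding life L = V_lim·H/(K·W) = 4.750e-08 · 6.580e+08 / (5.901e-04 · 212.8) = 248.9 m.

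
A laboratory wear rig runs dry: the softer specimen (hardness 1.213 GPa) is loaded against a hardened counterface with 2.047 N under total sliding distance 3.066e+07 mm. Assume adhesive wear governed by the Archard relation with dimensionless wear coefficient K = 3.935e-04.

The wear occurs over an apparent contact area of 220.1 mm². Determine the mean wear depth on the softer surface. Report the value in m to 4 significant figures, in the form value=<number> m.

value=9.250e-05 m

All arithmetic maintains full float precision. The intermediates appear rounded — one final rounding: 4 significant digits.
Convert: Distance L = 3.066e+07 mm = 3.066e+04 m.
Convert: Hardness H = 1.213 GPa = 1.213e+09 Pa.
Convert: Contact area A = 220.1 mm² = 2.201e-04 m².
In SI base units, W = 2.047 N, H = 1.213e+09 Pa, K = 3.935e-04.
Apply Archard: V = K·W·L/H = 3.935e-04 · 2.047 · 3.066e+04 / 1.213e+09 = 2.036e-08 m³.
Wear depth h = V/A = 2.036e-08 / 2.201e-04 = 9.250e-05 m.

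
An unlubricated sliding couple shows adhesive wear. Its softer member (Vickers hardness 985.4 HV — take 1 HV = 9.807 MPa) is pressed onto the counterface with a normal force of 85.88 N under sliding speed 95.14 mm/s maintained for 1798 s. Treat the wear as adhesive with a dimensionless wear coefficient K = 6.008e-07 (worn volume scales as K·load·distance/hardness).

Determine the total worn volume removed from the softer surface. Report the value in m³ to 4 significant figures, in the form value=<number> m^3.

The intermediates are shown rounded, and all arithmetic keeps exact precision. Rounded once at the end: four significant digits.
Sliding speed v = 95.14 mm/s = 0.09514 m/s. The distance L = v·t = 0.09514 m/s × 1798 s = 171.1 m.
Hardness H = 985.4 HV × 9.807 MPa/HV = 9664 MPa = 9.664e+09 Pa.
As SI base values: W = 85.88 N, H = 9.664e+09 Pa, K = 6.008e-07.
Archard volume V = K·W·L/H = 6.008e-07 · 85.88 · 171.1 / 9.664e+09 = 9.133e-13 m³.

value=9.133e-13 m^3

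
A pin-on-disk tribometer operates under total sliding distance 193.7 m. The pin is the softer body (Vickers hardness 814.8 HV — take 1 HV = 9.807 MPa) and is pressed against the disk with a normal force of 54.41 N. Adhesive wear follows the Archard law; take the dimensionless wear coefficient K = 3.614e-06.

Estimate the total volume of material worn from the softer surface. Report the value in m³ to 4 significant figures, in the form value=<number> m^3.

value=4.767e-12 m^3

The computation maintains exact precision, and intermediate values are printed rounded. Rounded once at the end, at four significant figures.
Hardness H = 814.8 HV × 9.807 MPa/HV = 7991 MPa = 7.991e+09 Pa.
As SI base values: W = 54.41 N, H = 7.991e+09 Pa, K = 3.614e-06.
Volume removed: V = K·W·L/H = 3.614e-06 · 54.41 · 193.7 / 7.991e+09 = 4.767e-12 m³.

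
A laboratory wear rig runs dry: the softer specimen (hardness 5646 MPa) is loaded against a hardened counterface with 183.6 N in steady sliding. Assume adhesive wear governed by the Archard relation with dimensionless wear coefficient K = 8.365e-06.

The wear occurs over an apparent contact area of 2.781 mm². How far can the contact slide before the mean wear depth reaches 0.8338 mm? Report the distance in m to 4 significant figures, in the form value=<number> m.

value=8524 m

All working math holds full float precision — displayed values are rounded; a lone final rounding to four significant figures.
Hardness H = 5646 MPa = 5.646e+09 Pa.
Contact area A = 2.781 mm² = 2.781e-06 m².
Depth limit h_lim = 0.8338 mm = 8.338e-04 m.
SI base units throughout: W = 183.6 N, H = 5.646e+09 Pa, K = 8.365e-06.
Volume at the limit: V_lim = h_lim·A = 8.338e-04 · 2.781e-06 = 2.319e-09 m³.
Life L = V_lim·H/(K·W) = 2.319e-09 · 5.646e+09 / (8.365e-06 · 183.6) = 8524 m.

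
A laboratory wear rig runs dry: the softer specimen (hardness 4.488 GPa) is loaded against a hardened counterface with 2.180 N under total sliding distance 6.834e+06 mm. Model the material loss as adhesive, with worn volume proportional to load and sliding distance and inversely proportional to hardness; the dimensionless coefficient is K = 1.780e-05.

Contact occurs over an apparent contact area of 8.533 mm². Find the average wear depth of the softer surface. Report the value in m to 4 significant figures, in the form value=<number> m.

The computation carries full precision, and intermediate values are shown rounded — rounded just once: 4 significant digits.
Convert: Total distance L = 6.834e+06 mm = 6834 m.
Convert: Hardness H = 4.488 GPa = 4.488e+09 Pa.
Convert: Contact area A = 8.533 mm² = 8.533e-06 m².
As SI base values: W = 2.180 N, H = 4.488e+09 Pa, K = 1.780e-05.
Worn volume V = K·W·L/H = 1.780e-05 · 2.180 · 6834 / 4.488e+09 = 5.909e-11 m³.
Depth of wear h = V/A = 5.909e-11 / 8.533e-06 = 6.925e-06 m.

value=6.925e-06 m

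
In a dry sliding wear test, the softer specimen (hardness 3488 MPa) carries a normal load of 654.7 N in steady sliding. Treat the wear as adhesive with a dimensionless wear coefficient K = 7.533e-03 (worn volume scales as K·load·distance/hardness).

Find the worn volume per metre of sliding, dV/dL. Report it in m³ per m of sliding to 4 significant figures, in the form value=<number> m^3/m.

value=1.414e-09 m^3/m

The algebra holds full float precision; intermediate values are printed rounded, and one last rounding to 4 significant figures.
Convert: Hardness H = 3488 MPa = 3.488e+09 Pa.
Working in SI base units: W = 654.7 N, H = 3.488e+09 Pa, K = 7.533e-03.
Sliding wear rate dV/dL = K·W/H, so: 7.533e-03 · 654.7 / 3.488e+09 = 1.414e-09 m³/m.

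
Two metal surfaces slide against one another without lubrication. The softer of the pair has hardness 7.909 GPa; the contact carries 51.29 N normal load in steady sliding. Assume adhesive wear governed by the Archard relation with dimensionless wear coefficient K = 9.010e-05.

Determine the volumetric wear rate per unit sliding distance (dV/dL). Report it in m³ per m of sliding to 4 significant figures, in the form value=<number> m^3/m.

value=5.843e-13 m^3/m

All arithmetic carries full precision, and the intermediates appear rounded; one final rounding, at four significant figures.
Hardness H = 7.909 GPa = 7.909e+09 Pa.
SI base units throughout: W = 51.29 N, H = 7.909e+09 Pa, K = 9.010e-05.
Sliding wear rate dV/dL = K·W/H: 9.010e-05 · 51.29 / 7.909e+09 = 5.843e-13 m³/m.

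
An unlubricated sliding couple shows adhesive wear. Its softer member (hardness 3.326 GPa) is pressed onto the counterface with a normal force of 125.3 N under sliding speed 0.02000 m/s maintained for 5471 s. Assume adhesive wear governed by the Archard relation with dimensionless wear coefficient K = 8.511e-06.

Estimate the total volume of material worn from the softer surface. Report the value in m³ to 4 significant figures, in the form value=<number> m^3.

value=3.508e-11 m^3

Each operation runs at full precision. The intermediates are displayed rounded; a single final rounding, at 4 significant digits.
Distance covered L = v·t = 0.02000 m/s × 5471 s = 109.4 m.
Hardness H = 3.326 GPa = 3.326e+09 Pa.
Working in SI base units: W = 125.3 N, H = 3.326e+09 Pa, K = 8.511e-06.
The Archard volume V = K·W·L/H = 8.511e-06 · 125.3 · 109.4 / 3.326e+09 = 3.508e-11 m³.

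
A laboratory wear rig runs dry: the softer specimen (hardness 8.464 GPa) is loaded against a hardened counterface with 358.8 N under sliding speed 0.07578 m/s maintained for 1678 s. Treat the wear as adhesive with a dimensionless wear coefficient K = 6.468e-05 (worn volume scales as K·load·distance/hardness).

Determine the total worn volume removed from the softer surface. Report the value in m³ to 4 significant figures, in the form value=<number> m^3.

Every step carries exact precision; intermediates are printed rounded, and one final rounding: 4 significant digits.
Sliding distance L = v·t = 0.07578 m/s × 1678 s = 127.2 m.
Hardness H = 8.464 GPa = 8.464e+09 Pa.
Working in SI base units: W = 358.8 N, H = 8.464e+09 Pa, K = 6.468e-05.
Apply Archard: V = K·W·L/H = 6.468e-05 · 358.8 · 127.2 / 8.464e+09 = 3.487e-10 m³.

value=3.487e-10 m^3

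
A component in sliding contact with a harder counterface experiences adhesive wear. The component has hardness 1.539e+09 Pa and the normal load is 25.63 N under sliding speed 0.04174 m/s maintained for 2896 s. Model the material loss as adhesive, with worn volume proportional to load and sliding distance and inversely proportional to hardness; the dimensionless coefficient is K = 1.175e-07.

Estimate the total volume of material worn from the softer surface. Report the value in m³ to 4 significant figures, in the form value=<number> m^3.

Intermediates are printed rounded, and the algebra maintains exact precision; a lone final rounding: four significant figures.
Path length L = v·t = 0.04174 m/s × 2896 s = 120.9 m.
Restated in SI base units: W = 25.63 N, H = 1.539e+09 Pa, K = 1.175e-07.
Worn volume V = K·W·L/H = 1.175e-07 · 25.63 · 120.9 / 1.539e+09 = 2.365e-13 m³.

value=2.365e-13 m^3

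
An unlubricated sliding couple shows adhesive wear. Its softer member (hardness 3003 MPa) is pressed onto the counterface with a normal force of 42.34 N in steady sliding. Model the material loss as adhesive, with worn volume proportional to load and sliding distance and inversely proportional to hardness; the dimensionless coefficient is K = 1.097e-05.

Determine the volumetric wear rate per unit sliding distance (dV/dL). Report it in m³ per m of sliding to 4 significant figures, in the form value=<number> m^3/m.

value=1.547e-13 m^3/m

Intermediate values are displayed rounded, and all arithmetic carries full float precision — one last rounding to four significant digits.
Hardness H = 3003 MPa = 3.003e+09 Pa.
In SI base units: W = 42.34 N, H = 3.003e+09 Pa, K = 1.097e-05.
The wear rate dV/dL = K·W/H — distance-free: 1.097e-05 · 42.34 / 3.003e+09 = 1.547e-13 m³/m.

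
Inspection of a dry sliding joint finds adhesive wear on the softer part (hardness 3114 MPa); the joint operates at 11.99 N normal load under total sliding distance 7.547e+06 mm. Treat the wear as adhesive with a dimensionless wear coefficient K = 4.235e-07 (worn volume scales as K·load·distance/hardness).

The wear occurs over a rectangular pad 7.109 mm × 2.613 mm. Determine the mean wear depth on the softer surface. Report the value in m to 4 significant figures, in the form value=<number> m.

value=6.625e-07 m

Every step runs at exact precision, and the intermediates are printed rounded, and a single final rounding: 4 significant figures.
Convert: The distance L = 7.547e+06 mm = 7547 m.
Convert: Hardness H = 3114 MPa = 3.114e+09 Pa.
Convert: Pad sides 7.109 mm × 2.613 mm = 0.007109 m × 0.002613 m. Contact area A = 0.007109 m × 0.002613 m = 1.858e-05 m².
SI base units throughout: W = 11.99 N, H = 3.114e+09 Pa, K = 4.235e-07.
Volume removed: V = K·W·L/H = 4.235e-07 · 11.99 · 7547 / 3.114e+09 = 1.231e-11 m³.
Mean depth h = V/A = 1.231e-11 / 1.858e-05 = 6.625e-07 m.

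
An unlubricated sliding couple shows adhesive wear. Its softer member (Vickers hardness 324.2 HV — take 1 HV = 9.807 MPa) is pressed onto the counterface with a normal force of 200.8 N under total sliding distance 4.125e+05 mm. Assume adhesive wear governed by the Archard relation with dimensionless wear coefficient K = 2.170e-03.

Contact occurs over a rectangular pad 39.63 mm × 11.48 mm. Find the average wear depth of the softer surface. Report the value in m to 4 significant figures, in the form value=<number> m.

value=1.243e-04 m

Intermediates are displayed rounded; all working math carries full float precision, and a lone final rounding, at four significant digits.
Convert: The distance L = 4.125e+05 mm = 412.5 m.
Convert: Hardness H = 324.2 HV × 9.807 MPa/HV = 3179 MPa = 3.179e+09 Pa.
Convert: Pad sides 39.63 mm × 11.48 mm = 0.03963 m × 0.01148 m. Contact area A = 0.03963 m × 0.01148 m = 4.550e-04 m².
SI base units throughout: W = 200.8 N, H = 3.179e+09 Pa, K = 2.170e-03.
Archard volume V = K·W·L/H = 2.170e-03 · 200.8 · 412.5 / 3.179e+09 = 5.653e-08 m³.
Wear depth h = V/A = 5.653e-08 / 4.550e-04 = 1.243e-04 m.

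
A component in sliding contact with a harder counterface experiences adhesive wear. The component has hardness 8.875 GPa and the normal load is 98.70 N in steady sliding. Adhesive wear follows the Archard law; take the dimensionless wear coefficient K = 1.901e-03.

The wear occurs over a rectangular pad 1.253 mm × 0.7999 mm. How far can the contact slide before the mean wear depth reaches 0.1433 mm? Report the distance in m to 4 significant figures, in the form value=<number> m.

Intermediate values appear rounded, and the algebra keeps exact precision — one final rounding to 4 significant digits.
Convert: Hardness H = 8.875 GPa = 8.875e+09 Pa.
Convert: Pad sides 1.253 mm × 0.7999 mm = 1.253e-03 m × 7.999e-04 m. Contact area A = 1.253e-03 m × 7.999e-04 m = 1.002e-06 m².
Convert: Depth limit h_lim = 0.1433 mm = 1.433e-04 m.
In SI base units, W = 98.70 N, H = 8.875e+09 Pa, K = 1.901e-03.
Limit volume V_lim = h_lim·A = 1.433e-04 · 1.002e-06 = 1.436e-10 m³.
Inverting, life L = V_lim·H/(K·W) = 1.436e-10 · 8.875e+09 / (1.901e-03 · 98.70) = 6.794 m.

value=6.794 m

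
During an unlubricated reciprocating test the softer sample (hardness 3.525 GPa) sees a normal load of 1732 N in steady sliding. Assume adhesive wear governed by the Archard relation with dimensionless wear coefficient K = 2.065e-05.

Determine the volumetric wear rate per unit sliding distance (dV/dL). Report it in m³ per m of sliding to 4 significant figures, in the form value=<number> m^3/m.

All working math carries full float precision — intermediates are displayed rounded. Rounded once at the end: four significant figures.
Convert: Hardness H = 3.525 GPa = 3.525e+09 Pa.
In SI base units, W = 1732 N, H = 3.525e+09 Pa, K = 2.065e-05.
Sliding wear rate dV/dL = K·W/H, so: 2.065e-05 · 1732 / 3.525e+09 = 1.015e-11 m³/m.

value=1.015e-11 m^3/m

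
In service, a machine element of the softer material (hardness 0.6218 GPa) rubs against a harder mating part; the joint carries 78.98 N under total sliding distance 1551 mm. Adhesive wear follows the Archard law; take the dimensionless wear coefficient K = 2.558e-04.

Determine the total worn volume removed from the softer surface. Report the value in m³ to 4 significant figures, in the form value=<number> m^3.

value=5.039e-11 m^3

The intermediates appear rounded; every step carries exact precision, and rounded once at the end: 4 significant digits.
Convert: Distance covered L = 1551 mm = 1.551 m.
Convert: Hardness H = 0.6218 GPa = 6.218e+08 Pa.
As SI base values: W = 78.98 N, H = 6.218e+08 Pa, K = 2.558e-04.
Archard relation: V = K·W·L/H = 2.558e-04 · 78.98 · 1.551 / 6.218e+08 = 5.039e-11 m³.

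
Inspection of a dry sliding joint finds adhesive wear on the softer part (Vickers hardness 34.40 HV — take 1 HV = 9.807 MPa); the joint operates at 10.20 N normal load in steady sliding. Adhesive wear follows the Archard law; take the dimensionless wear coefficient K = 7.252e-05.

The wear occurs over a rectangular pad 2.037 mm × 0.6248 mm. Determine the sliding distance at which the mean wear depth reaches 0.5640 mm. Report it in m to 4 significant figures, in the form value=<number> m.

value=327.4 m

The intermediates are shown rounded; each operation maintains exact precision, and a single final rounding to 4 significant figures.
Convert: Hardness H = 34.40 HV × 9.807 MPa/HV = 337.4 MPa = 3.374e+08 Pa.
Convert: Pad sides 2.037 mm × 0.6248 mm = 2.037e-03 m × 6.248e-04 m. Contact area A = 2.037e-03 m × 6.248e-04 m = 1.273e-06 m².
Convert: Depth limit h_lim = 0.5640 mm = 5.640e-04 m.
Working in SI base units: W = 10.20 N, H = 3.374e+08 Pa, K = 7.252e-05.
Allowed volume V_lim = h_lim·A = 5.640e-04 · 1.273e-06 = 7.178e-10 m³.
Thus life L = V_lim·H/(K·W) = 7.178e-10 · 3.374e+08 / (7.252e-05 · 10.20) = 327.4 m.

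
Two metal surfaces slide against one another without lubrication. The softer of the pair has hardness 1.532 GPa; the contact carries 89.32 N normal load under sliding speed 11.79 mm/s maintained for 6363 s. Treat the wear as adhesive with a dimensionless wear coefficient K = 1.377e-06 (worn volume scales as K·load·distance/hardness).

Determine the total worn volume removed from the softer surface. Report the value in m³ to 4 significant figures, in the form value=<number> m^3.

value=6.023e-12 m^3

Each operation maintains full float precision; intermediates are displayed rounded. Rounded once at the end: four significant digits.
Convert: Sliding speed v = 11.79 mm/s = 0.01179 m/s. Sliding distance L = v·t = 0.01179 m/s × 6363 s = 75.02 m.
Convert: Hardness H = 1.532 GPa = 1.532e+09 Pa.
In SI base units, W = 89.32 N, H = 1.532e+09 Pa, K = 1.377e-06.
Archard relation: V = K·W·L/H = 1.377e-06 · 89.32 · 75.02 / 1.532e+09 = 6.023e-12 m³.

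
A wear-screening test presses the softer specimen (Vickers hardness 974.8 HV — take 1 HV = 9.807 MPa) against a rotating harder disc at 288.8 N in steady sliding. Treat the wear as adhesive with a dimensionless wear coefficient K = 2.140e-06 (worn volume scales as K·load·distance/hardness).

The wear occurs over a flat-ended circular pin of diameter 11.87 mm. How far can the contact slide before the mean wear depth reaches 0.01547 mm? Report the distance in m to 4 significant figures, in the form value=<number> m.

value=2.648e+04 m

Intermediates are printed rounded, and all arithmetic carries full precision; a single final rounding: 4 significant digits.
Hardness H = 974.8 HV × 9.807 MPa/HV = 9560 MPa = 9.560e+09 Pa.
Pin diameter d = 11.87 mm = 0.01187 m. Contact area A = π·d²/4 = π·(0.01187 m)²/4 = 1.107e-04 m².
Depth limit h_lim = 0.01547 mm = 1.547e-05 m.
In SI base units, W = 288.8 N, H = 9.560e+09 Pa, K = 2.140e-06.
Wearable volume V_lim = h_lim·A = 1.547e-05 · 1.107e-04 = 1.712e-09 m³.
Life L = V_lim·H/(K·W) = 1.712e-09 · 9.560e+09 / (2.140e-06 · 288.8) = 2.648e+04 m.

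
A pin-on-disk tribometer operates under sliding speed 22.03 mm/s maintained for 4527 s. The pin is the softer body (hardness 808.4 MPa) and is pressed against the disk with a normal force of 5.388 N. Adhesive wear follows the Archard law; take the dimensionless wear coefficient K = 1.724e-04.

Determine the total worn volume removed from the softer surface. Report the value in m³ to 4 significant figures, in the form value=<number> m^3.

Each operation keeps full float precision. Intermediates are shown rounded; one last rounding, at 4 significant digits.
Convert: Sliding speed v = 22.03 mm/s = 0.02203 m/s. Distance covered L = v·t = 0.02203 m/s × 4527 s = 99.73 m.
Convert: Hardness H = 808.4 MPa = 8.084e+08 Pa.
Collected in SI base units: W = 5.388 N, H = 8.084e+08 Pa, K = 1.724e-04.
Volume removed: V = K·W·L/H = 1.724e-04 · 5.388 · 99.73 / 8.084e+08 = 1.146e-10 m³.

value=1.146e-10 m^3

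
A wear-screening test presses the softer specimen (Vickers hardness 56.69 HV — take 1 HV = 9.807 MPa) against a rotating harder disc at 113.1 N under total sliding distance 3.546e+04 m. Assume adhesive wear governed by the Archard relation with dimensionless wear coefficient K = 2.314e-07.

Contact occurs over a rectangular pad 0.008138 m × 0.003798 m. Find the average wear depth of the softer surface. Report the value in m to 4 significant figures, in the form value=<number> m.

value=5.401e-05 m

Intermediates are printed rounded, and each operation runs at exact precision, and rounded once at the end to four significant digits.
Hardness H = 56.69 HV × 9.807 MPa/HV = 556.0 MPa = 5.560e+08 Pa.
Contact area A = 0.008138 m × 0.003798 m = 3.091e-05 m².
Working in SI base units: W = 113.1 N, H = 5.560e+08 Pa, K = 2.314e-07.
Archard relation: V = K·W·L/H = 2.314e-07 · 113.1 · 3.546e+04 / 5.560e+08 = 1.669e-09 m³.
Depth h = V/A = 1.669e-09 / 3.091e-05 = 5.401e-05 m.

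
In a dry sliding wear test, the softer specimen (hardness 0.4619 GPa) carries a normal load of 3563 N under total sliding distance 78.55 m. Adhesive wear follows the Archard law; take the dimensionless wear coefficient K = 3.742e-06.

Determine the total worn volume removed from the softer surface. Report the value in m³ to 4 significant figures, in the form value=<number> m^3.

The computation keeps exact precision, and intermediates are shown rounded, and rounded just once to 4 significant figures.
Convert: Hardness H = 0.4619 GPa = 4.619e+08 Pa.
Expressed in SI base units: W = 3563 N, H = 4.619e+08 Pa, K = 3.742e-06.
The Archard volume V = K·W·L/H = 3.742e-06 · 3563 · 78.55 / 4.619e+08 = 2.267e-09 m³.

value=2.267e-09 m^3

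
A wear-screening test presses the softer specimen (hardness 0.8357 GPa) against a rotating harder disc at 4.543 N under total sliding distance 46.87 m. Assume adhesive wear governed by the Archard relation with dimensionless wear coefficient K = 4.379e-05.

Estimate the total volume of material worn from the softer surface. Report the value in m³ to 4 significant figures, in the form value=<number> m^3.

All working math carries full float precision. The intermediates are shown rounded, and rounded once at the end: 4 significant digits.
Hardness H = 0.8357 GPa = 8.357e+08 Pa.
Restated in SI base units: W = 4.543 N, H = 8.357e+08 Pa, K = 4.379e-05.
Wear volume V = K·W·L/H = 4.379e-05 · 4.543 · 46.87 / 8.357e+08 = 1.116e-11 m³.

value=1.116e-11 m^3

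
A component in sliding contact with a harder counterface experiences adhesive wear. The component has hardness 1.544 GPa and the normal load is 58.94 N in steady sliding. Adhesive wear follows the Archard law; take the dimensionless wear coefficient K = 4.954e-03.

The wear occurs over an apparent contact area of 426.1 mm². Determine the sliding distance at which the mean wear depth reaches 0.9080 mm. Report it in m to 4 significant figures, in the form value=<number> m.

value=2046 m

The algebra carries full precision, and intermediate values appear rounded. Rounded just once to 4 significant figures.
Convert: Hardness H = 1.544 GPa = 1.544e+09 Pa.
Convert: Contact area A = 426.1 mm² = 4.261e-04 m².
Convert: Depth limit h_lim = 0.9080 mm = 9.080e-04 m.
As SI base values: W = 58.94 N, H = 1.544e+09 Pa, K = 4.954e-03.
Wearable volume V_lim = h_lim·A = 9.080e-04 · 4.261e-04 = 3.869e-07 m³.
Inverting, life L = V_lim·H/(K·W) = 3.869e-07 · 1.544e+09 / (4.954e-03 · 58.94) = 2046 m.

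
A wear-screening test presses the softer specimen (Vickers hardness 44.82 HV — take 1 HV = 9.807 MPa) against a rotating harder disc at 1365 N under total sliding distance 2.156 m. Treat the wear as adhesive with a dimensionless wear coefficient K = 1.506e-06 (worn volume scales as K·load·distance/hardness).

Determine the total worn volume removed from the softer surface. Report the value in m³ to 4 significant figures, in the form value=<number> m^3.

All arithmetic keeps exact precision; printed values are rounded. Rounded just once to four significant figures.
Hardness H = 44.82 HV × 9.807 MPa/HV = 439.5 MPa = 4.395e+08 Pa.
Expressed in SI base units: W = 1365 N, H = 4.395e+08 Pa, K = 1.506e-06.
Volume removed: V = K·W·L/H = 1.506e-06 · 1365 · 2.156 / 4.395e+08 = 1.008e-11 m³.

value=1.008e-11 m^3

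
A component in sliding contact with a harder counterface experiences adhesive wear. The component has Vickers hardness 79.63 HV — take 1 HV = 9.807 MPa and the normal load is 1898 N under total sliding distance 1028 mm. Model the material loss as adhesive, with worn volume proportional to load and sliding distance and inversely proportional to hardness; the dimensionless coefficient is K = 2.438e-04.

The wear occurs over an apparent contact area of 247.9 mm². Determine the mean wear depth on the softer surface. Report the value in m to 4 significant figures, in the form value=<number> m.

value=2.457e-06 m

The algebra runs at full precision — the intermediates appear rounded — a single final rounding: 4 significant figures.
Total distance L = 1028 mm = 1.028 m.
Hardness H = 79.63 HV × 9.807 MPa/HV = 780.9 MPa = 7.809e+08 Pa.
Contact area A = 247.9 mm² = 2.479e-04 m².
In SI base units, W = 1898 N, H = 7.809e+08 Pa, K = 2.438e-04.
Volume removed: V = K·W·L/H = 2.438e-04 · 1898 · 1.028 / 7.809e+08 = 6.091e-10 m³.
Wear depth h = V/A = 6.091e-10 / 2.479e-04 = 2.457e-06 m.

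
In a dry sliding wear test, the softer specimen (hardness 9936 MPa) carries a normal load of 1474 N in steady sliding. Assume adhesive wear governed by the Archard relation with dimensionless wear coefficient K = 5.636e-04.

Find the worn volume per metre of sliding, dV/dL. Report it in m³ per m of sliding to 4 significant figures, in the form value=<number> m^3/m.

Intermediates are shown rounded. Each operation keeps exact precision. Rounded once at the end, at four significant figures.
Convert: Hardness H = 9936 MPa = 9.936e+09 Pa.
SI base units throughout: W = 1474 N, H = 9.936e+09 Pa, K = 5.636e-04.
Sliding wear rate dV/dL = K·W/H — distance-free: 5.636e-04 · 1474 / 9.936e+09 = 8.361e-11 m³/m.

value=8.361e-11 m^3/m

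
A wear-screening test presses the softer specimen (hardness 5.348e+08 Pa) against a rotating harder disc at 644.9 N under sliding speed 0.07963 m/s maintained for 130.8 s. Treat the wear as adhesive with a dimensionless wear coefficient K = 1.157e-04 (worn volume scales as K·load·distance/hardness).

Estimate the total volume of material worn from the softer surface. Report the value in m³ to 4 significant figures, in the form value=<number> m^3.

Intermediate values are shown rounded, and every step holds full float precision; a lone final rounding to four significant digits.
Convert: Sliding distance L = v·t = 0.07963 m/s × 130.8 s = 10.42 m.
Restated in SI base units: W = 644.9 N, H = 5.348e+08 Pa, K = 1.157e-04.
Archard volume V = K·W·L/H = 1.157e-04 · 644.9 · 10.42 / 5.348e+08 = 1.453e-09 m³.

value=1.453e-09 m^3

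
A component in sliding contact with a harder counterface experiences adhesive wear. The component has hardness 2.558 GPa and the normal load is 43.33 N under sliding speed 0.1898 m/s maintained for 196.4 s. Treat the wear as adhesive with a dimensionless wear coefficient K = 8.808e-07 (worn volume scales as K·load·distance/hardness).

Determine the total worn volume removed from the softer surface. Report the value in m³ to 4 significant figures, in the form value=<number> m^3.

Shown intermediates are rounded; the algebra holds full precision. Rounded once at the end: 4 significant figures.
The distance L = v·t = 0.1898 m/s × 196.4 s = 37.28 m.
Hardness H = 2.558 GPa = 2.558e+09 Pa.
As SI base values: W = 43.33 N, H = 2.558e+09 Pa, K = 8.808e-07.
The Archard volume V = K·W·L/H = 8.808e-07 · 43.33 · 37.28 / 2.558e+09 = 5.562e-13 m³.

value=5.562e-13 m^3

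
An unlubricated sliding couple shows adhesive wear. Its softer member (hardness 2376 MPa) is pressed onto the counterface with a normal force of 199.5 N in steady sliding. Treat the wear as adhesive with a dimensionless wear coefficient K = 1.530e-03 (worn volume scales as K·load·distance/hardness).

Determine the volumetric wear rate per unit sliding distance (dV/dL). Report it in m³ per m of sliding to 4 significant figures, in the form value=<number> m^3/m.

value=1.285e-10 m^3/m

All working math keeps exact precision, and intermediate values appear rounded, and a lone final rounding to 4 significant figures.
Hardness H = 2376 MPa = 2.376e+09 Pa.
Restated in SI base units: W = 199.5 N, H = 2.376e+09 Pa, K = 1.530e-03.
Sliding wear rate dV/dL = K·W/H, per unit distance: 1.530e-03 · 199.5 / 2.376e+09 = 1.285e-10 m³/m.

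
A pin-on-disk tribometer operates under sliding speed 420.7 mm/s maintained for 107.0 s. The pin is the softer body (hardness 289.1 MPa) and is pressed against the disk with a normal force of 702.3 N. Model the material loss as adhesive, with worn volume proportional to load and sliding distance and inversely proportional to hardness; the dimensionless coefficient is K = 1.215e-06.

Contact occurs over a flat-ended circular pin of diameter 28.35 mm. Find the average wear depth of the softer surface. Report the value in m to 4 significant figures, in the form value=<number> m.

All arithmetic holds exact precision. Shown intermediates are rounded — rounded just once: four significant digits.
Sliding speed v = 420.7 mm/s = 0.4207 m/s. Distance covered L = v·t = 0.4207 m/s × 107.0 s = 45.01 m.
Hardness H = 289.1 MPa = 2.891e+08 Pa.
Pin diameter d = 28.35 mm = 0.02835 m. Contact area A = π·d²/4 = π·(0.02835 m)²/4 = 6.312e-04 m².
Working in SI base units: W = 702.3 N, H = 2.891e+08 Pa, K = 1.215e-06.
The Archard volume V = K·W·L/H = 1.215e-06 · 702.3 · 45.01 / 2.891e+08 = 1.329e-10 m³.
Mean wear depth h = V/A = 1.329e-10 / 6.312e-04 = 2.105e-07 m.

value=2.105e-07 m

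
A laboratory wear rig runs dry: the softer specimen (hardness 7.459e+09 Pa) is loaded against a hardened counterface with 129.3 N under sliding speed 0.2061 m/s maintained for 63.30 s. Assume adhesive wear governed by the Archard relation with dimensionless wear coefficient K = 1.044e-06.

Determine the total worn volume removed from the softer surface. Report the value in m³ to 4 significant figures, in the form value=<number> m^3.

All working math holds full precision — intermediates are shown rounded. Rounded just once: 4 significant digits.
Path length L = v·t = 0.2061 m/s × 63.30 s = 13.05 m.
In SI base units: W = 129.3 N, H = 7.459e+09 Pa, K = 1.044e-06.
Worn volume V = K·W·L/H = 1.044e-06 · 129.3 · 13.05 / 7.459e+09 = 2.361e-13 m³.

value=2.361e-13 m^3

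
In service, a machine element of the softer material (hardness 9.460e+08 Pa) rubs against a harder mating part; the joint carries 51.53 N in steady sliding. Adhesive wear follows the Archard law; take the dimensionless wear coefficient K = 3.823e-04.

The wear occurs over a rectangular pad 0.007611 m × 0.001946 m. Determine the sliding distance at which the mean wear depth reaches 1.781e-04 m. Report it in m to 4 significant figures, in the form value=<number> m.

The computation carries exact precision — the intermediates are displayed rounded, and one final rounding, at four significant figures.
Contact area A = 0.007611 m × 0.001946 m = 1.481e-05 m².
As SI base values: W = 51.53 N, H = 9.460e+08 Pa, K = 3.823e-04.
Limit volume V_lim = h_lim·A = 1.781e-04 · 1.481e-05 = 2.638e-09 m³.
Life L = V_lim·H/(K·W) = 2.638e-09 · 9.460e+08 / (3.823e-04 · 51.53) = 126.7 m.

value=126.7 m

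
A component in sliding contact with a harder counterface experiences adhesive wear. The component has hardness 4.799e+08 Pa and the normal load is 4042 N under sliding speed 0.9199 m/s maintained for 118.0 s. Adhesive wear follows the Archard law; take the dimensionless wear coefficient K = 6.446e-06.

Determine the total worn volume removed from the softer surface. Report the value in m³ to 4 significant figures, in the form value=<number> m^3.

Intermediate values are printed rounded; all working math keeps full float precision. Rounded once at the end to 4 significant figures.
Distance covered L = v·t = 0.9199 m/s × 118.0 s = 108.5 m.
SI base units throughout: W = 4042 N, H = 4.799e+08 Pa, K = 6.446e-06.
Apply Archard: V = K·W·L/H = 6.446e-06 · 4042 · 108.5 / 4.799e+08 = 5.893e-09 m³.

value=5.893e-09 m^3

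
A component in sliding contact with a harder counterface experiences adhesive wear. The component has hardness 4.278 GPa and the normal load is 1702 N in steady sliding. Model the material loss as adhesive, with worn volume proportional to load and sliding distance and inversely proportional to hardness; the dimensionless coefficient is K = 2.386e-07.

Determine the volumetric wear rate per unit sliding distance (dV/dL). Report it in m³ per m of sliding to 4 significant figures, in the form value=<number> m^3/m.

value=9.493e-14 m^3/m

All arithmetic holds full float precision — intermediate values are shown rounded. Rounded once at the end: four significant digits.
Hardness H = 4.278 GPa = 4.278e+09 Pa.
Working in SI base units: W = 1702 N, H = 4.278e+09 Pa, K = 2.386e-07.
Volumetric rate dV/dL = K·W/H (independent of L): 2.386e-07 · 1702 / 4.278e+09 = 9.493e-14 m³/m.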